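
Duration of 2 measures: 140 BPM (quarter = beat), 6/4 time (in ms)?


Solution.
Quarter-note beat duration = 60000 / 140 ms
Beats per measure (6/4) = 6
One measure = 6 × 60000 / 140 = 360000 / 140 ms
2 measures = 2 × 360000 / 140 = 720000 / 140
= 5142.9 ms


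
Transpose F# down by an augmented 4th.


Solution.
augmented 4th: 4 letter names, 6 semitones
Letter: F - 3 → C
Pitch: F# - 6 semitones, spelled as a C → C
= C


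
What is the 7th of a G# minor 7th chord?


Working:
Minor 7th chord = root + minor 3rd + perfect 5th + minor 7th
Seventh chords stack in thirds, so the letter names are G-B-D-F
Root: G#
Minor 3rd above G#: B
Perfect 5th above G#: D#
Minor 7th above G#: F#
The 7th = F#


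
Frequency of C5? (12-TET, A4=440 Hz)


Step by step:
f = 440 × 2^(n/12) where n = semitones from A4
C5: 3 semitones from A4
f = 440 × 2^(3/12)
f = 523.25 Hz


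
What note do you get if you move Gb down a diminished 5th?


Let's work it out.
diminished 5th: 5 letter names, 6 semitones
Letter: G - 4 → C
Pitch: Gb - 6 semitones, spelled as a C → C
= C


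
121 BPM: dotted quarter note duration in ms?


One quarter-note beat = 60000 / BPM = 60000 / 121 ms
Dotted quarter note = 3/2 × quarter note
Duration = 3/2 × 60000 / 121 = 90000 / 121
= 743.8 ms


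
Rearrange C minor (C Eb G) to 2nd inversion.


Let's work it out.
Root position: C Eb G
2nd inversion: move root and 3rd up an octave
Bass note: G
Notes (bottom to top) = G C Eb


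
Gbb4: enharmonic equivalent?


Let's work it out.
Enharmonic notes sound the same pitch but are spelled with different letter names
Gbb and F name the same pitch class
= F4


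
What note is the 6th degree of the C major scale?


Step by step:
Major scale pattern: W-W-H-W-W-W-H (2-2-1-2-2-2-1 semitones)
Starting from C:
  C + 2 semitones → D
  D + 2 semitones → E
  E + 1 semitone → F
  F + 2 semitones → G
  G + 2 semitones → A
  A + 2 semitones → B
  B + 1 semitone → C
Scale: C D E F G A B
Degree 6 = A


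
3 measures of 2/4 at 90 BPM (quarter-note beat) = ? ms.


Working:
Quarter-note beat duration = 60000 / 90 ms
Beats per measure (2/4) = 2
One measure = 2 × 60000 / 90 = 120000 / 90 ms
3 measures = 3 × 120000 / 90 = 360000 / 90
= 4000.0 ms


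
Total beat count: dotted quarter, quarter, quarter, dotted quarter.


Solution.
Beat values:
  dotted quarter = 1.5 beats
  quarter = 1 beat
  quarter = 1 beat
  dotted quarter = 1.5 beats
Sum = 1.5 + 1 + 1 + 1.5
= 5 beats


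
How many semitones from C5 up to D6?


Let's work it out.
Absolute semitone position = octave×12 + chromatic position
C5: 5×12 + 0 = 60
D6: 6×12 + 2 = 74
Difference = 74 - 60 = 14
= 14 semitones


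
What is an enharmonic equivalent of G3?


Working:
Enharmonic notes sound the same pitch but are spelled with different letter names
G and F## name the same pitch class
= F##3


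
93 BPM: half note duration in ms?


One quarter-note beat = 60000 / BPM = 60000 / 93 ms
Half note = 2 × quarter note
Duration = 2 × 60000 / 93 = 120000 / 93
= 1290.3 ms


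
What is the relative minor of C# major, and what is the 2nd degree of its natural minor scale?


Let's work it out.
The relative minor shares the major's key signature and starts on its 6th degree
6th degree = a major 6th above the tonic; a major 6th above C# is A#
→ relative minor of C# major is A# minor
A# natural minor scale: A# B# C# D# E# F# G#
= A# minor; 2nd degree = B#


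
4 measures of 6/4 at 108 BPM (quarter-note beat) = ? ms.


Step by step:
Quarter-note beat duration = 60000 / 108 ms
Beats per measure (6/4) = 6
One measure = 6 × 60000 / 108 = 360000 / 108 ms
4 measures = 4 × 360000 / 108 = 1440000 / 108
= 13333.3 ms


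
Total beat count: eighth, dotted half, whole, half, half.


Beat values:
  eighth = 0.5 beats
  dotted half = 3 beats
  whole = 4 beats
  half = 2 beats
  half = 2 beats
Sum = 0.5 + 3 + 4 + 2 + 2
= 11.5 beats


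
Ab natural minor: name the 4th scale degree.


Natural minor scale pattern: W-H-W-W-H-W-W (2-1-2-2-1-2-2 semitones)
Starting from Ab:
  Ab + 2 semitones → Bb
  Bb + 1 semitone → Cb
  Cb + 2 semitones → Db
  Db + 2 semitones → Eb
  Eb + 1 semitone → Fb
  Fb + 2 semitones → Gb
  Gb + 2 semitones → Ab
Scale: Ab Bb Cb Db Eb Fb Gb
Degree 4 = Db


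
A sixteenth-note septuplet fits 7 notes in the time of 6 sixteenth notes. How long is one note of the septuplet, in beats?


Septuplet: 7 notes occupy the space of 6 sixteenth notes
Space = 6 × 1/4 = 3/2 beats
Each septuplet note = 3/2 / 7 = 3/14 beats
= 3/14 beats


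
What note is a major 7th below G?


Working:
A 7th spans 7 letter names, so from G we land on A
A major 7th = 11 semitones below G
Spell A at that pitch: Ab
= Ab


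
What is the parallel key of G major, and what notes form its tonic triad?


Solution.
Parallel keys share the same tonic but differ in mode
G major → parallel is G minor
Tonic triad of G minor = G Bb D
= G minor; triad = G Bb D


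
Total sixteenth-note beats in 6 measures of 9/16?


Step by step:
Time signature 9/16: the bottom number 16 means the sixteenth note gets one count
The top number 9 means 9 sixteenth-note beats per measure
Total = 9 × 6 measures
= 54 sixteenth-note beats


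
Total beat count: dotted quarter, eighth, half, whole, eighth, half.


Beat values:
  dotted quarter = 1.5 beats
  eighth = 0.5 beats
  half = 2 beats
  whole = 4 beats
  eighth = 0.5 beats
  half = 2 beats
Sum = 1.5 + 0.5 + 2 + 4 + 0.5 + 2
= 10.5 beats


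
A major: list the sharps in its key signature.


Solution.
Sharp major keys follow the circle of fifths: C(0), G(1), D(2), A(3), E(4), B(5), F#(6), C#(7)
A major has 3 sharps
Order of sharps: F# C# G# D# A# E# B# → first 3: F#, C#, G#
= F#, C#, G#


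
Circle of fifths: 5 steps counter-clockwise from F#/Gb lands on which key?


Each counter-clockwise step moves down a perfect 5th (= up a perfect 4th)
From F#/Gb: F#/Gb → B → E → A → D → G
= G


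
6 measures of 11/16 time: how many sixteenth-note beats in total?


Time signature 11/16: the bottom number 16 means the sixteenth note gets one count
The top number 11 means 11 sixteenth-note beats per measure
Total = 11 × 6 measures
= 66 sixteenth-note beats


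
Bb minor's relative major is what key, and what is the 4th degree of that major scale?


Let's work it out.
The relative major shares the key signature and is a minor 3rd above the minor tonic
A minor 3rd above Bb is Db
→ relative major of Bb minor is Db major
Db major scale: Db Eb F Gb Ab Bb C
= Db major; 4th degree = Gb


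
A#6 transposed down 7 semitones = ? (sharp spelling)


Let's work it out.
A#6: chromatic position 10 in octave 6 → absolute = 6×12 + 10 = 82
Transpose down 7: 82 - 7 = 75
75 = 6×12 + 3 → D# in octave 6
Result = D#6


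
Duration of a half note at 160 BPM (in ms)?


Solution.
One quarter-note beat = 60000 / BPM = 60000 / 160 ms
Half note = 2 × quarter note
Duration = 2 × 60000 / 160 = 120000 / 160
= 750.0 ms


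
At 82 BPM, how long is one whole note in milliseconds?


Working:
One quarter-note beat = 60000 / BPM = 60000 / 82 ms
Whole note = 4 × quarter note
Duration = 4 × 60000 / 82 = 240000 / 82
= 2926.8 ms


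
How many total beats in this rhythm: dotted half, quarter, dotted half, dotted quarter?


Working:
Beat values:
  dotted half = 3 beats
  quarter = 1 beat
  dotted half = 3 beats
  dotted quarter = 1.5 beats
Sum = 3 + 1 + 3 + 1.5
= 8.5 beats


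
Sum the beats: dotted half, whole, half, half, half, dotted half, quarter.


Reasoning:
Beat values:
  dotted half = 3 beats
  whole = 4 beats
  half = 2 beats
  half = 2 beats
  half = 2 beats
  dotted half = 3 beats
  quarter = 1 beat
Sum = 3 + 4 + 2 + 2 + 2 + 3 + 1
= 17 beats


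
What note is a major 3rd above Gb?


Solution.
A 3rd spans 3 letter names, so from G we land on B
A major 3rd = 4 semitones above Gb
Spell B at that pitch: Bb
= Bb


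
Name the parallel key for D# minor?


Parallel keys share the same tonic but differ in mode
D# minor → parallel is D# major
= D# major


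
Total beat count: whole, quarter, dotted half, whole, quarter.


Beat values:
  whole = 4 beats
  quarter = 1 beat
  dotted half = 3 beats
  whole = 4 beats
  quarter = 1 beat
Sum = 4 + 1 + 3 + 4 + 1
= 13 beats


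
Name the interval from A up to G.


Reasoning:
Letter names: A → G spans 7 letter names → a 7th
Semitones: A → G = 10 half-steps
A 7th of 10 semitones is a minor 7th
= minor 7th


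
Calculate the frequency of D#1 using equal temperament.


Let's work it out.
f = 440 × 2^(n/12) where n = semitones from A4
D#1: -42 semitones from A4
f = 440 × 2^(-42/12)
f = 38.89 Hz


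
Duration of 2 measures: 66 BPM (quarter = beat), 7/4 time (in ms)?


Solution.
Quarter-note beat duration = 60000 / 66 ms
Beats per measure (7/4) = 7
One measure = 7 × 60000 / 66 = 420000 / 66 ms
2 measures = 2 × 420000 / 66 = 840000 / 66
= 12727.3 ms


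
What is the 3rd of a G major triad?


Let's work it out.
Major triad = root + major 3rd (4 semitones) + perfect 5th (7 semitones)
A triad on G stacks thirds, so the chord tones use letter names G-B-D
Root: G
Major 3rd above G: B
Perfect 5th above G: D
The 3rd = B


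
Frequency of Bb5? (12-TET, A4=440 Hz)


Let's work it out.
f = 440 × 2^(n/12) where n = semitones from A4
Bb5: 13 semitones from A4
f = 440 × 2^(13/12)
f = 932.33 Hz


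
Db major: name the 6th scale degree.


Major scale pattern: W-W-H-W-W-W-H (2-2-1-2-2-2-1 semitones)
Starting from Db:
  Db + 2 semitones → Eb
  Eb + 2 semitones → F
  F + 1 semitone → Gb
  Gb + 2 semitones → Ab
  Ab + 2 semitones → Bb
  Bb + 2 semitones → C
  C + 1 semitone → Db
Scale: Db Eb F Gb Ab Bb C
Degree 6 = Bb


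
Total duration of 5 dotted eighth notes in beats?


Step by step:
Base eighth note = 1/2 beats
Dot 1 adds half the previous value: +1/4
One dotted eighth = 1/2 + 1/4 = 3/4
5 of them = 5 × 3/4 = 15/4
= 15/4 beats


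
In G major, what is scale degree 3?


Reasoning:
Major scale pattern: W-W-H-W-W-W-H (2-2-1-2-2-2-1 semitones)
Starting from G:
  G + 2 semitones → A
  A + 2 semitones → B
  B + 1 semitone → C
  C + 2 semitones → D
  D + 2 semitones → E
  E + 2 semitones → F#
  F# + 1 semitone → G
Scale: G A B C D E F#
Degree 3 = B


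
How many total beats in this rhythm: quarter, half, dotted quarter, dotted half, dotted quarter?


Working:
Beat values:
  quarter = 1 beat
  half = 2 beats
  dotted quarter = 1.5 beats
  dotted half = 3 beats
  dotted quarter = 1.5 beats
Sum = 1 + 2 + 1.5 + 3 + 1.5
= 9 beats


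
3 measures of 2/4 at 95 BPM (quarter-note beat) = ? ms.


Reasoning:
Quarter-note beat duration = 60000 / 95 ms
Beats per measure (2/4) = 2
One measure = 2 × 60000 / 95 = 120000 / 95 ms
3 measures = 3 × 120000 / 95 = 360000 / 95
= 3789.5 ms


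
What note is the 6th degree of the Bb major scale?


Solution.
Major scale pattern: W-W-H-W-W-W-H (2-2-1-2-2-2-1 semitones)
Starting from Bb:
  Bb + 2 semitones → C
  C + 2 semitones → D
  D + 1 semitone → Eb
  Eb + 2 semitones → F
  F + 2 semitones → G
  G + 2 semitones → A
  A + 1 semitone → Bb
Scale: Bb C D Eb F G A
Degree 6 = G


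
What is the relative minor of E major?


Step by step:
The relative minor shares the major's key signature and starts on its 6th degree
6th degree = a major 6th above the tonic; a major 6th above E is C#
→ relative minor of E major is C# minor
= C# minor


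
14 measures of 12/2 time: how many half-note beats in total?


Time signature 12/2: the bottom number 2 means the half note gets one count
The top number 12 means 12 half-note beats per measure
Total = 12 × 14 measures
= 168 half-note beats


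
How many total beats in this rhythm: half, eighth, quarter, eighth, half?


Let's work it out.
Beat values:
  half = 2 beats
  eighth = 0.5 beats
  quarter = 1 beat
  eighth = 0.5 beats
  half = 2 beats
Sum = 2 + 0.5 + 1 + 0.5 + 2
= 6 beats


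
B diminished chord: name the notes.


Diminished triad = root + minor 3rd (3 semitones) + diminished 5th (6 semitones)
A triad on B stacks thirds, so the chord tones use letter names B-D-F
Root: B
Minor 3rd above B: D
Diminished 5th above B: F
Chord = B D F


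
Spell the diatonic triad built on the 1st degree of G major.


Working:
G major scale: G A B C D E F#
Diatonic triad on degree 1 stacks scale notes 1, 3, 5: G B D
G→B = 4 semitones; G→D = 7 semitones → major triad
= G B D (major)


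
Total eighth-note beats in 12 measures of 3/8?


Let's work it out.
Time signature 3/8: the bottom number 8 means the eighth note gets one count
The top number 3 means 3 eighth-note beats per measure
Total = 3 × 12 measures
= 36 eighth-note beats


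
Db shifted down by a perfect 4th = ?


perfect 4th: 4 letter names, 5 semitones
Letter: D - 3 → A
Pitch: Db - 5 semitones, spelled as an A → Ab
= Ab


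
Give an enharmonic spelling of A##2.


Working:
Enharmonic notes sound the same pitch but are spelled with different letter names
A## and B name the same pitch class
= B2


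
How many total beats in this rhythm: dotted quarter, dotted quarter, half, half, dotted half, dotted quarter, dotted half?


Beat values:
  dotted quarter = 1.5 beats
  dotted quarter = 1.5 beats
  half = 2 beats
  half = 2 beats
  dotted half = 3 beats
  dotted quarter = 1.5 beats
  dotted half = 3 beats
Sum = 1.5 + 1.5 + 2 + 2 + 3 + 1.5 + 3
= 14.5 beats


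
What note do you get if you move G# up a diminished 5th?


diminished 5th: 5 letter names, 6 semitones
Letter: G + 4 → D
Pitch: G# + 6 semitones, spelled as a D → D
= D


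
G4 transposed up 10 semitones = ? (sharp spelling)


Let's work it out.
G4: chromatic position 7 in octave 4 → absolute = 4×12 + 7 = 55
Transpose up 10: 55 + 10 = 65
65 = 5×12 + 5 → F in octave 5
Result = F5


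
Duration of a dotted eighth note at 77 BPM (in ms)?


One quarter-note beat = 60000 / BPM = 60000 / 77 ms
Dotted eighth note = 3/4 × quarter note
Duration = 3/4 × 60000 / 77 = 45000 / 77
= 584.4 ms


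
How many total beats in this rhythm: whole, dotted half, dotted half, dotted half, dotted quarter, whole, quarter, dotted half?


Beat values:
  whole = 4 beats
  dotted half = 3 beats
  dotted half = 3 beats
  dotted half = 3 beats
  dotted quarter = 1.5 beats
  whole = 4 beats
  quarter = 1 beat
  dotted half = 3 beats
Sum = 4 + 3 + 3 + 3 + 1.5 + 4 + 1 + 3
= 22.5 beats


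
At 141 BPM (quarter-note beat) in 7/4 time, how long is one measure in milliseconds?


Solution.
Quarter-note beat duration = 60000 / 141 ms
Beats per measure (7/4) = 7
One measure = 7 × 60000 / 141 = 420000 / 141 ms
= 2978.7 ms


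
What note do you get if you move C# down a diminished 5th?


Reasoning:
diminished 5th: 5 letter names, 6 semitones
Letter: C - 4 → F
Pitch: C# - 6 semitones, spelled as an F → F##
= F##


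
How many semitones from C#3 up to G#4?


Solution.
Absolute semitone position = octave×12 + chromatic position
C#3: 3×12 + 1 = 37
G#4: 4×12 + 8 = 56
Difference = 56 - 37 = 19
= 19 semitones


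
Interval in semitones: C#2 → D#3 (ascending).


Reasoning:
Absolute semitone position = octave×12 + chromatic position
C#2: 2×12 + 1 = 25
D#3: 3×12 + 3 = 39
Difference = 39 - 25 = 14
= 14 semitones


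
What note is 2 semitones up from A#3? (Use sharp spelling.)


Working:
A#3: chromatic position 10 in octave 3 → absolute = 3×12 + 10 = 46
Transpose up 2: 46 + 2 = 48
48 = 4×12 + 0 → C in octave 4
Result = C4


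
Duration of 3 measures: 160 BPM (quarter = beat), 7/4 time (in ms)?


Let's work it out.
Quarter-note beat duration = 60000 / 160 ms
Beats per measure (7/4) = 7
One measure = 7 × 60000 / 160 = 420000 / 160 ms
3 measures = 3 × 420000 / 160 = 1260000 / 160
= 7875.0 ms


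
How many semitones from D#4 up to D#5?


Absolute semitone position = octave×12 + chromatic position
D#4: 4×12 + 3 = 51
D#5: 5×12 + 3 = 63
Difference = 63 - 51 = 12
= 12 semitones


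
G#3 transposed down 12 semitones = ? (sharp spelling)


Let's work it out.
G#3: chromatic position 8 in octave 3 → absolute = 3×12 + 8 = 44
Transpose down 12: 44 - 12 = 32
32 = 2×12 + 8 → G# in octave 2
Result = G#2


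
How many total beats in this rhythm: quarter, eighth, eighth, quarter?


Beat values:
  quarter = 1 beat
  eighth = 0.5 beats
  eighth = 0.5 beats
  quarter = 1 beat
Sum = 1 + 0.5 + 0.5 + 1
= 3 beats


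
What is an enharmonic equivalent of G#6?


Let's work it out.
Enharmonic notes sound the same pitch but are spelled with different letter names
G# and Ab name the same pitch class
= Ab6


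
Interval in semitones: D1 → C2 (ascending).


Absolute semitone position = octave×12 + chromatic position
D1: 1×12 + 2 = 14
C2: 2×12 + 0 = 24
Difference = 24 - 14 = 10
= 10 semitones


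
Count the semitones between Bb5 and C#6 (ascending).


Working:
Absolute semitone position = octave×12 + chromatic position
Bb5: 5×12 + 10 = 70
C#6: 6×12 + 1 = 73
Difference = 73 - 70 = 3
= 3 semitones


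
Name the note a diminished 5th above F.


A 5th spans 5 letter names, so from F we land on C
A diminished 5th = 6 semitones above F
Spell C at that pitch: Cb
= Cb


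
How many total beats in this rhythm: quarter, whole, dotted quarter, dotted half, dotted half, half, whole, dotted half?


Working:
Beat values:
  quarter = 1 beat
  whole = 4 beats
  dotted quarter = 1.5 beats
  dotted half = 3 beats
  dotted half = 3 beats
  half = 2 beats
  whole = 4 beats
  dotted half = 3 beats
Sum = 1 + 4 + 1.5 + 3 + 3 + 2 + 4 + 3
= 21.5 beats


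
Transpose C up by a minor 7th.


Reasoning:
minor 7th: 7 letter names, 10 semitones
Letter: C + 6 → B
Pitch: C + 10 semitones, spelled as a B → Bb
= Bb


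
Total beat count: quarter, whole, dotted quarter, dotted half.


Solution.
Beat values:
  quarter = 1 beat
  whole = 4 beats
  dotted quarter = 1.5 beats
  dotted half = 3 beats
Sum = 1 + 4 + 1.5 + 3
= 9.5 beats


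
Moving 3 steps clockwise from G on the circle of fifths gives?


Solution.
Each clockwise step on the circle of fifths moves up a perfect 5th
From G: G → D → A → E
= E


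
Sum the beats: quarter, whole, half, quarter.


Reasoning:
Beat values:
  quarter = 1 beat
  whole = 4 beats
  half = 2 beats
  quarter = 1 beat
Sum = 1 + 4 + 2 + 1
= 8 beats


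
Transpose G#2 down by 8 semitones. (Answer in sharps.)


Step by step:
G#2: chromatic position 8 in octave 2 → absolute = 2×12 + 8 = 32
Transpose down 8: 32 - 8 = 24
24 = 2×12 + 0 → C in octave 2
Result = C2


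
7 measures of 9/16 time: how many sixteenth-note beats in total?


Solution.
Time signature 9/16: the bottom number 16 means the sixteenth note gets one count
The top number 9 means 9 sixteenth-note beats per measure
Total = 9 × 7 measures
= 63 sixteenth-note beats


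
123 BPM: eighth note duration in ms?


Let's work it out.
One quarter-note beat = 60000 / BPM = 60000 / 123 ms
Eighth note = 1/2 × quarter note
Duration = 1/2 × 60000 / 123 = 30000 / 123
= 243.9 ms


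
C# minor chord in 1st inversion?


Root position: C# E G#
1st inversion: move root up an octave
Bass note: E
Notes (bottom to top) = E G# C#


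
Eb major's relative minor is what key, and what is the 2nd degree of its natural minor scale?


Let's work it out.
The relative minor shares the major's key signature and starts on its 6th degree
6th degree = a major 6th above the tonic; a major 6th above Eb is C
→ relative minor of Eb major is C minor
C natural minor scale: C D Eb F G Ab Bb
= C minor; 2nd degree = D


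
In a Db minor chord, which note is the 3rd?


Step by step:
Minor triad = root + minor 3rd (3 semitones) + perfect 5th (7 semitones)
A triad on Db stacks thirds, so the chord tones use letter names D-F-A
Root: Db
Minor 3rd above Db: Fb
Perfect 5th above Db: Ab
The 3rd = Fb


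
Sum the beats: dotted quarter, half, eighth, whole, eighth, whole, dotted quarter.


Beat values:
  dotted quarter = 1.5 beats
  half = 2 beats
  eighth = 0.5 beats
  whole = 4 beats
  eighth = 0.5 beats
  whole = 4 beats
  dotted quarter = 1.5 beats
Sum = 1.5 + 2 + 0.5 + 4 + 0.5 + 4 + 1.5
= 14 beats


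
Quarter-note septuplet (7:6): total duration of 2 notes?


Solution.
Septuplet: 7 notes occupy the space of 6 quarter notes
Space = 6 × 1 = 6 beats
Each septuplet note = 6 / 7 = 6/7 beats
2 notes = 2 × 6/7 = 12/7
= 12/7 beats


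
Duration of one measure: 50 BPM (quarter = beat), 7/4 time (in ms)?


Quarter-note beat duration = 60000 / 50 ms
Beats per measure (7/4) = 7
One measure = 7 × 60000 / 50 = 420000 / 50 ms
= 8400.0 ms


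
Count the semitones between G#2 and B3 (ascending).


Step by step:
Absolute semitone position = octave×12 + chromatic position
G#2: 2×12 + 8 = 32
B3: 3×12 + 11 = 47
Difference = 47 - 32 = 15
= 15 semitones


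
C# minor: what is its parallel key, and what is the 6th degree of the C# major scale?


Step by step:
Parallel keys share the same tonic but differ in mode
C# minor → parallel is C# major
C# major scale: C# D# E# F# G# A# B#
= C# major; 6th degree = A#


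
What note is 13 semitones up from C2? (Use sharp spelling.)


Reasoning:
C2: chromatic position 0 in octave 2 → absolute = 2×12 + 0 = 24
Transpose up 13: 24 + 13 = 37
37 = 3×12 + 1 → C# in octave 3
Result = C#3


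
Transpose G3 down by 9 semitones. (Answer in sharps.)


Let's work it out.
G3: chromatic position 7 in octave 3 → absolute = 3×12 + 7 = 43
Transpose down 9: 43 - 9 = 34
34 = 2×12 + 10 → A# in octave 2
Result = A#2


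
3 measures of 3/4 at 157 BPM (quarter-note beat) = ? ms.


Solution.
Quarter-note beat duration = 60000 / 157 ms
Beats per measure (3/4) = 3
One measure = 3 × 60000 / 157 = 180000 / 157 ms
3 measures = 3 × 180000 / 157 = 540000 / 157
= 3439.5 ms


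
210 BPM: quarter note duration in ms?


Step by step:
One quarter-note beat = 60000 / BPM = 60000 / 210 ms
Duration = 60000 / 210
= 285.7 ms


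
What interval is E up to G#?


Letter names: E → G spans 3 letter names → a 3rd
Semitones: E → G# = 4 half-steps
A 3rd of 4 semitones is a major 3rd
= major 3rd


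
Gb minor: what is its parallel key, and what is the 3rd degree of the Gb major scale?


Working:
Parallel keys share the same tonic but differ in mode
Gb minor → parallel is Gb major
Gb major scale: Gb Ab Bb Cb Db Eb F
= Gb major; 3rd degree = Bb


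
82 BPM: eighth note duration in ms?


One quarter-note beat = 60000 / BPM = 60000 / 82 ms
Eighth note = 1/2 × quarter note
Duration = 1/2 × 60000 / 82 = 30000 / 82
= 365.9 ms


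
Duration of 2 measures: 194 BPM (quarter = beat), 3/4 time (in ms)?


Solution.
Quarter-note beat duration = 60000 / 194 ms
Beats per measure (3/4) = 3
One measure = 3 × 60000 / 194 = 180000 / 194 ms
2 measures = 2 × 180000 / 194 = 360000 / 194
= 1855.7 ms


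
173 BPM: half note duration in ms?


One quarter-note beat = 60000 / BPM = 60000 / 173 ms
Half note = 2 × quarter note
Duration = 2 × 60000 / 173 = 120000 / 173
= 693.6 ms


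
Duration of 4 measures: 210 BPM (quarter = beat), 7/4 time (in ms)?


Let's work it out.
Quarter-note beat duration = 60000 / 210 ms
Beats per measure (7/4) = 7
One measure = 7 × 60000 / 210 = 420000 / 210 ms
4 measures = 4 × 420000 / 210 = 1680000 / 210
= 8000.0 ms


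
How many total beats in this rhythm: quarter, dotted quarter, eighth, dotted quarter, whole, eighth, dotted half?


Solution.
Beat values:
  quarter = 1 beat
  dotted quarter = 1.5 beats
  eighth = 0.5 beats
  dotted quarter = 1.5 beats
  whole = 4 beats
  eighth = 0.5 beats
  dotted half = 3 beats
Sum = 1 + 1.5 + 0.5 + 1.5 + 4 + 0.5 + 3
= 12 beats


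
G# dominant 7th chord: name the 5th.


Reasoning:
Dominant 7th chord = root + major 3rd + perfect 5th + minor 7th
Seventh chords stack in thirds, so the letter names are G-B-D-F
Root: G#
Major 3rd above G#: B#
Perfect 5th above G#: D#
Minor 7th above G#: F#
The 5th = D#


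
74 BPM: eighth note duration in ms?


One quarter-note beat = 60000 / BPM = 60000 / 74 ms
Eighth note = 1/2 × quarter note
Duration = 1/2 × 60000 / 74 = 30000 / 74
= 405.4 ms


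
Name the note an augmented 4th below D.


A 4th spans 4 letter names, so from D we land on A
An augmented 4th = 6 semitones below D
Spell A at that pitch: Ab
= Ab


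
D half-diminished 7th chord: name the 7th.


Step by step:
Half-diminished 7th chord = root + minor 3rd + diminished 5th + minor 7th
Seventh chords stack in thirds, so the letter names are D-F-A-C
Root: D
Minor 3rd above D: F
Diminished 5th above D: Ab
Minor 7th above D: C
The 7th = C


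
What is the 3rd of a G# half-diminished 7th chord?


Half-diminished 7th chord = root + minor 3rd + diminished 5th + minor 7th
Seventh chords stack in thirds, so the letter names are G-B-D-F
Root: G#
Minor 3rd above G#: B
Diminished 5th above G#: D
Minor 7th above G#: F#
The 3rd = B


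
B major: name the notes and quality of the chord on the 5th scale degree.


B major scale: B C# D# E F# G# A#
Diatonic triad on degree 5 stacks scale notes 5, 7, 2: F# A# C#
F#→A# = 4 semitones; F#→C# = 7 semitones → major triad
= F# A# C# (major)


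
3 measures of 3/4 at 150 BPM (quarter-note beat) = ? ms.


Reasoning:
Quarter-note beat duration = 60000 / 150 ms
Beats per measure (3/4) = 3
One measure = 3 × 60000 / 150 = 180000 / 150 ms
3 measures = 3 × 180000 / 150 = 540000 / 150
= 3600.0 ms


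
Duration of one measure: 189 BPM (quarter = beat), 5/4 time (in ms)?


Step by step:
Quarter-note beat duration = 60000 / 189 ms
Beats per measure (5/4) = 5
One measure = 5 × 60000 / 189 = 300000 / 189 ms
= 1587.3 ms


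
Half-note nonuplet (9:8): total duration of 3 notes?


Working:
Nonuplet: 9 notes occupy the space of 8 half notes
Space = 8 × 2 = 16 beats
Each nonuplet note = 16 / 9 = 16/9 beats
3 notes = 3 × 16/9 = 16/3
= 16/3 beats


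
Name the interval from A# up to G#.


Letter names: A → G spans 7 letter names → a 7th
Semitones: A# → G# = 10 half-steps
A 7th of 10 semitones is a minor 7th
= minor 7th


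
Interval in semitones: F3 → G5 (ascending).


Reasoning:
Absolute semitone position = octave×12 + chromatic position
F3: 3×12 + 5 = 41
G5: 5×12 + 7 = 67
Difference = 67 - 41 = 26
= 26 semitones


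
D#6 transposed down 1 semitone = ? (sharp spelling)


Solution.
D#6: chromatic position 3 in octave 6 → absolute = 6×12 + 3 = 75
Transpose down 1: 75 - 1 = 74
74 = 6×12 + 2 → D in octave 6
Result = D6


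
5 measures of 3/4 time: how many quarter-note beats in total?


Step by step:
Time signature 3/4: the bottom number 4 means the quarter note gets one count
The top number 3 means 3 quarter-note beats per measure
Total = 3 × 5 measures
= 15 quarter-note beats


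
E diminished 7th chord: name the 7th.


Diminished 7th chord = root + minor 3rd + diminished 5th + diminished 7th
Seventh chords stack in thirds, so the letter names are E-G-B-D
Root: E
Minor 3rd above E: G
Diminished 5th above E: Bb
Diminished 7th above E: Db
The 7th = Db


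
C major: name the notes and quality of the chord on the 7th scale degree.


Working:
C major scale: C D E F G A B
Diatonic triad on degree 7 stacks scale notes 7, 2, 4: B D F
B→D = 3 semitones; B→F = 6 semitones → diminished triad
= B D F (diminished)


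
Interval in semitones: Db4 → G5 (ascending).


Solution.
Absolute semitone position = octave×12 + chromatic position
Db4: 4×12 + 1 = 49
G5: 5×12 + 7 = 67
Difference = 67 - 49 = 18
= 18 semitones


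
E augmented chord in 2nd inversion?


Reasoning:
Root position: E G# B#
2nd inversion: move root and 3rd up an octave
Bass note: B#
Notes (bottom to top) = B# E G#


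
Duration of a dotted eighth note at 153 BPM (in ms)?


Working:
One quarter-note beat = 60000 / BPM = 60000 / 153 ms
Dotted eighth note = 3/4 × quarter note
Duration = 3/4 × 60000 / 153 = 45000 / 153
= 294.1 ms


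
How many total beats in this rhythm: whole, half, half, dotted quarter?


Let's work it out.
Beat values:
  whole = 4 beats
  half = 2 beats
  half = 2 beats
  dotted quarter = 1.5 beats
Sum = 4 + 2 + 2 + 1.5
= 9.5 beats


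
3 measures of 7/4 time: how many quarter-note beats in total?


Time signature 7/4: the bottom number 4 means the quarter note gets one count
The top number 7 means 7 quarter-note beats per measure
Total = 7 × 3 measures
= 21 quarter-note beats


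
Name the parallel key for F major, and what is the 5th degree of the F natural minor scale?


Reasoning:
Parallel keys share the same tonic but differ in mode
F major → parallel is F minor
F natural minor scale: F G Ab Bb C Db Eb
= F minor; 5th degree = C


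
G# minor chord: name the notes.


Step by step:
Minor triad = root + minor 3rd (3 semitones) + perfect 5th (7 semitones)
A triad on G# stacks thirds, so the chord tones use letter names G-B-D
Root: G#
Minor 3rd above G#: B
Perfect 5th above G#: D#
Chord = G# B D#


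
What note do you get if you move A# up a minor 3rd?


Solution.
minor 3rd: 3 letter names, 3 semitones
Letter: A + 2 → C
Pitch: A# + 3 semitones, spelled as a C → C#
= C#


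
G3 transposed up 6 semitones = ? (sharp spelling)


Working:
G3: chromatic position 7 in octave 3 → absolute = 3×12 + 7 = 43
Transpose up 6: 43 + 6 = 49
49 = 4×12 + 1 → C# in octave 4
Result = C#4


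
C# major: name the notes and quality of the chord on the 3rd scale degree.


Reasoning:
C# major scale: C# D# E# F# G# A# B#
Diatonic triad on degree 3 stacks scale notes 3, 5, 7: E# G# B#
E#→G# = 3 semitones; E#→B# = 7 semitones → minor triad
= E# G# B# (minor)


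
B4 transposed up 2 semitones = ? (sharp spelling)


Solution.
B4: chromatic position 11 in octave 4 → absolute = 4×12 + 11 = 59
Transpose up 2: 59 + 2 = 61
61 = 5×12 + 1 → C# in octave 5
Result = C#5


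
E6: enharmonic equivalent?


Working:
Enharmonic notes sound the same pitch but are spelled with different letter names
E and Fb name the same pitch class
= Fb6


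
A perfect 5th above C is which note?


Step by step:
A 5th spans 5 letter names, so from C we land on G
A perfect 5th = 7 semitones above C
Spell G at that pitch: G
= G


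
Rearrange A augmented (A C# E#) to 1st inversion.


Root position: A C# E#
1st inversion: move root up an octave
Bass note: C#
Notes (bottom to top) = C# E# A


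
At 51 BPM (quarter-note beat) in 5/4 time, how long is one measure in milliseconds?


Working:
Quarter-note beat duration = 60000 / 51 ms
Beats per measure (5/4) = 5
One measure = 5 × 60000 / 51 = 300000 / 51 ms
= 5882.4 ms


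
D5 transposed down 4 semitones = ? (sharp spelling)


Let's work it out.
D5: chromatic position 2 in octave 5 → absolute = 5×12 + 2 = 62
Transpose down 4: 62 - 4 = 58
58 = 4×12 + 10 → A# in octave 4
Result = A#4


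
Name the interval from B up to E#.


Letter names: B → E spans 4 letter names → a 4th
Semitones: B → E# = 6 half-steps
A 4th of 6 semitones is an augmented 4th
= augmented 4th


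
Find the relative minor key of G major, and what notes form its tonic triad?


Let's work it out.
The relative minor shares the major's key signature and starts on its 6th degree
6th degree = a major 6th above the tonic; a major 6th above G is E
→ relative minor of G major is E minor
Tonic triad of E minor = root + minor 3rd + perfect 5th = E G B
= E minor; triad = E G B


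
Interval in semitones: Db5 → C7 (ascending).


Solution.
Absolute semitone position = octave×12 + chromatic position
Db5: 5×12 + 1 = 61
C7: 7×12 + 0 = 84
Difference = 84 - 61 = 23
= 23 semitones


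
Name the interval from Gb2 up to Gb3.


Letter names: G → G spans 8 letter names → an octave
Semitones: Gb2 → Gb3 = 12 half-steps
An octave of 12 semitones is a perfect octave
= perfect octave


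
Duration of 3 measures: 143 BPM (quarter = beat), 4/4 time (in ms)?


Quarter-note beat duration = 60000 / 143 ms
Beats per measure (4/4) = 4
One measure = 4 × 60000 / 143 = 240000 / 143 ms
3 measures = 3 × 240000 / 143 = 720000 / 143
= 5035.0 ms


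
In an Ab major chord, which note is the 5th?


Let's work it out.
Major triad = root + major 3rd (4 semitones) + perfect 5th (7 semitones)
A triad on Ab stacks thirds, so the chord tones use letter names A-C-E
Root: Ab
Major 3rd above Ab: C
Perfect 5th above Ab: Eb
The 5th = Eb


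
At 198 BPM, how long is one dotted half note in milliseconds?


One quarter-note beat = 60000 / BPM = 60000 / 198 ms
Dotted half note = 3 × quarter note
Duration = 3 × 60000 / 198 = 180000 / 198
= 909.1 ms


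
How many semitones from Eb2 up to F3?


Step by step:
Absolute semitone position = octave×12 + chromatic position
Eb2: 2×12 + 3 = 27
F3: 3×12 + 5 = 41
Difference = 41 - 27 = 14
= 14 semitones


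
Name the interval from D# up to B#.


Letter names: D → B spans 6 letter names → a 6th
Semitones: D# → B# = 9 half-steps
A 6th of 9 semitones is a major 6th
= major 6th


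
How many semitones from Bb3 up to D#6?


Step by step:
Absolute semitone position = octave×12 + chromatic position
Bb3: 3×12 + 10 = 46
D#6: 6×12 + 3 = 75
Difference = 75 - 46 = 29
= 29 semitones


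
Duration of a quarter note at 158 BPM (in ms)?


One quarter-note beat = 60000 / BPM = 60000 / 158 ms
Duration = 60000 / 158
= 379.7 ms


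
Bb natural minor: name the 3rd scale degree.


Natural minor scale pattern: W-H-W-W-H-W-W (2-1-2-2-1-2-2 semitones)
Starting from Bb:
  Bb + 2 semitones → C
  C + 1 semitone → Db
  Db + 2 semitones → Eb
  Eb + 2 semitones → F
  F + 1 semitone → Gb
  Gb + 2 semitones → Ab
  Ab + 2 semitones → Bb
Scale: Bb C Db Eb F Gb Ab
Degree 3 = Db


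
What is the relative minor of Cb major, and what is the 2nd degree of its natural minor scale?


Reasoning:
The relative minor shares the major's key signature and starts on its 6th degree
6th degree = a major 6th above the tonic; a major 6th above Cb is Ab
→ relative minor of Cb major is Ab minor
Ab natural minor scale: Ab Bb Cb Db Eb Fb Gb
= Ab minor; 2nd degree = Bb


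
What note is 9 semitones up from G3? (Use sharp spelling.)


Working:
G3: chromatic position 7 in octave 3 → absolute = 3×12 + 7 = 43
Transpose up 9: 43 + 9 = 52
52 = 4×12 + 4 → E in octave 4
Result = E4


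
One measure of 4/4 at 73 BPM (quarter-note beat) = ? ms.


Working:
Quarter-note beat duration = 60000 / 73 ms
Beats per measure (4/4) = 4
One measure = 4 × 60000 / 73 = 240000 / 73 ms
= 3287.7 ms


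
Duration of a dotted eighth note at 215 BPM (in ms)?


Step by step:
One quarter-note beat = 60000 / BPM = 60000 / 215 ms
Dotted eighth note = 3/4 × quarter note
Duration = 3/4 × 60000 / 215 = 45000 / 215
= 209.3 ms


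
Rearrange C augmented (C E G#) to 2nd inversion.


Step by step:
Root position: C E G#
2nd inversion: move root and 3rd up an octave
Bass note: G#
Notes (bottom to top) = G# C E


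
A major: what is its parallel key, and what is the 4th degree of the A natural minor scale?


Working:
Parallel keys share the same tonic but differ in mode
A major → parallel is A minor
A natural minor scale: A B C D E F G
= A minor; 4th degree = D


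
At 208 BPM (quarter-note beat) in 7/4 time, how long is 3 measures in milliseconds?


Working:
Quarter-note beat duration = 60000 / 208 ms
Beats per measure (7/4) = 7
One measure = 7 × 60000 / 208 = 420000 / 208 ms
3 measures = 3 × 420000 / 208 = 1260000 / 208
= 6057.7 ms


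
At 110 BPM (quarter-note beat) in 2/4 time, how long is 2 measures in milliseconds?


Quarter-note beat duration = 60000 / 110 ms
Beats per measure (2/4) = 2
One measure = 2 × 60000 / 110 = 120000 / 110 ms
2 measures = 2 × 120000 / 110 = 240000 / 110
= 2181.8 ms


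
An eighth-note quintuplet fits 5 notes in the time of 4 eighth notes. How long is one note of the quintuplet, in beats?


Working:
Quintuplet: 5 notes occupy the space of 4 eighth notes
Space = 4 × 1/2 = 2 beats
Each quintuplet note = 2 / 5 = 2/5 beats
= 2/5 beats


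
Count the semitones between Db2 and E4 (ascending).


Step by step:
Absolute semitone position = octave×12 + chromatic position
Db2: 2×12 + 1 = 25
E4: 4×12 + 4 = 52
Difference = 52 - 25 = 27
= 27 semitones


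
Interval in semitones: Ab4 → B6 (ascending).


Step by step:
Absolute semitone position = octave×12 + chromatic position
Ab4: 4×12 + 8 = 56
B6: 6×12 + 11 = 83
Difference = 83 - 56 = 27
= 27 semitones


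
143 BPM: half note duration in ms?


Let's work it out.
One quarter-note beat = 60000 / BPM = 60000 / 143 ms
Half note = 2 × quarter note
Duration = 2 × 60000 / 143 = 120000 / 143
= 839.2 ms


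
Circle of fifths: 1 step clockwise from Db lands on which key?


Working:
Each clockwise step on the circle of fifths moves up a perfect 5th
From Db: Db → Ab
= Ab


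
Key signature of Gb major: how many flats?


Step by step:
Flat major keys: C(0), F(1), Bb(2), Eb(3), Ab(4), Db(5), Gb(6), Cb(7)
Gb major has 6 flats
Order of flats: Bb Eb Ab Db Gb Cb Fb → first 6: Bb, Eb, Ab, Db, Gb, Cb
= 6 flats


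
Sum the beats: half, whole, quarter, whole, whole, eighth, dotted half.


Beat values:
  half = 2 beats
  whole = 4 beats
  quarter = 1 beat
  whole = 4 beats
  whole = 4 beats
  eighth = 0.5 beats
  dotted half = 3 beats
Sum = 2 + 4 + 1 + 4 + 4 + 0.5 + 3
= 18.5 beats


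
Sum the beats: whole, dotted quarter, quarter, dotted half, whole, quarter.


Beat values:
  whole = 4 beats
  dotted quarter = 1.5 beats
  quarter = 1 beat
  dotted half = 3 beats
  whole = 4 beats
  quarter = 1 beat
Sum = 4 + 1.5 + 1 + 3 + 4 + 1
= 14.5 beats


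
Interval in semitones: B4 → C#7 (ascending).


Let's work it out.
Absolute semitone position = octave×12 + chromatic position
B4: 4×12 + 11 = 59
C#7: 7×12 + 1 = 85
Difference = 85 - 59 = 26
= 26 semitones


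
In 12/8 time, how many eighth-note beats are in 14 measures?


Reasoning:
Time signature 12/8: the bottom number 8 means the eighth note gets one count
The top number 12 means 12 eighth-note beats per measure
Total = 12 × 14 measures
= 168 eighth-note beats


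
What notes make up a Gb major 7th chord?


Major 7th chord = root + major 3rd + perfect 5th + major 7th
Seventh chords stack in thirds, so the letter names are G-B-D-F
Root: Gb
Major 3rd above Gb: Bb
Perfect 5th above Gb: Db
Major 7th above Gb: F
Chord = Gb Bb Db F


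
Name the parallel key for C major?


Reasoning:
Parallel keys share the same tonic but differ in mode
C major → parallel is C minor
= C minor


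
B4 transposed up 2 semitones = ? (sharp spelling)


B4: chromatic position 11 in octave 4 → absolute = 4×12 + 11 = 59
Transpose up 2: 59 + 2 = 61
61 = 5×12 + 1 → C# in octave 5
Result = C#5


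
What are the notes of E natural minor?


Step by step:
Natural minor scale pattern: W-H-W-W-H-W-W (2-1-2-2-1-2-2 semitones)
Starting from E:
  E + 2 semitones → F#
  F# + 1 semitone → G
  G + 2 semitones → A
  A + 2 semitones → B
  B + 1 semitone → C
  C + 2 semitones → D
  D + 2 semitones → E
Scale = E F# G A B C D


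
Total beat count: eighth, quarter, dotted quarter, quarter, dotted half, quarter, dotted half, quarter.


Solution.
Beat values:
  eighth = 0.5 beats
  quarter = 1 beat
  dotted quarter = 1.5 beats
  quarter = 1 beat
  dotted half = 3 beats
  quarter = 1 beat
  dotted half = 3 beats
  quarter = 1 beat
Sum = 0.5 + 1 + 1.5 + 1 + 3 + 1 + 3 + 1
= 12 beats


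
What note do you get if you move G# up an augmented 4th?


Solution.
augmented 4th: 4 letter names, 6 semitones
Letter: G + 3 → C
Pitch: G# + 6 semitones, spelled as a C → C##
= C##
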